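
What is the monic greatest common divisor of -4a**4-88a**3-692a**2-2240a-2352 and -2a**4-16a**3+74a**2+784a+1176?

a**3+15a**2+68a+84

Apply the Euclidean algorithm:
  -4a**4-88a**3-692a**2-2240a-2352 = (2)(-2a**4-16a**3+74a**2+784a+1176) + (-56a**3-840a**2-3808a-4704)
  -2a**4-16a**3+74a**2+784a+1176 = ((1/28)a-1/4)(-56a**3-840a**2-3808a-4704) + (0)
Last nonzero remainder: -56a**3-840a**2-3808a-4704. Dividing through by -56 gives the monic gcd a**3+15a**2+68a+84.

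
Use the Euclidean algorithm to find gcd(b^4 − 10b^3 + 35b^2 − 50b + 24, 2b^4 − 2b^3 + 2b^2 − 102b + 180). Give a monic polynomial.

b^2 − 5b + 6

Repeated division with remainder:
  b^4 − 10b^3 + 35b^2 − 50b + 24 = (1/2)(2b^4 − 2b^3 + 2b^2 − 102b + 180) + (−9b^3 + 34b^2 + b − 66)
  2b^4 − 2b^3 + 2b^2 − 102b + 180 = (−(2/9)b − 50/81)(−9b^3 + 34b^2 + b − 66) + ((1880/81)b^2 − (9400/81)b + 3760/27)
  −9b^3 + 34b^2 + b − 66 = (−(729/1880)b − 891/1880)((1880/81)b^2 − (9400/81)b + 3760/27) + (0)
Last nonzero remainder: (1880/81)b^2 − (9400/81)b + 3760/27. Dividing through by 1880/81 gives the monic gcd b^2 − 5b + 6.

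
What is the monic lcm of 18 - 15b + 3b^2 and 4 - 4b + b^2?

Repeated division with remainder:
  3b^2 - 15b + 18 = (3)(b^2 - 4b + 4) + (-3b + 6)
  b^2 - 4b + 4 = (-(1/3)b + 2/3)(-3b + 6) + (0)
Last nonzero remainder: -3b + 6. Dividing through by -3 gives the monic gcd b - 2.
Then lcm(f, g) = f·g / gcd(f, g); expanding and making the result monic gives the answer.

-12 + 16b - 7b^2 + b^3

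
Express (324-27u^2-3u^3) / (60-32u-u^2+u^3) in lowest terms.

(54-9u-3u^2)/(10-7u+u^2)

Repeated division with remainder:
  -3u^3-27u^2+324 = (-3)(u^3-u^2-32u+60) + (-30u^2-96u+504)
  u^3-u^2-32u+60 = (-(1/30)u+7/50)(-30u^2-96u+504) + (-(44/25)u-264/25)
  -30u^2-96u+504 = ((375/22)u-525/11)(-(44/25)u-264/25) + (0)
Last nonzero remainder: -(44/25)u-264/25. Dividing through by -44/25 gives the monic gcd u+6.
Cancel u+6 from numerator and denominator to get the reduced form.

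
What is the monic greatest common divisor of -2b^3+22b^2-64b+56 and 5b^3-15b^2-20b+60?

Euclidean algorithm in ℚ[b]:
  -2b^3+22b^2-64b+56 = (-2/5)(5b^3-15b^2-20b+60) + (16b^2-72b+80)
  5b^3-15b^2-20b+60 = ((5/16)b+15/32)(16b^2-72b+80) + (-(45/4)b+45/2)
  16b^2-72b+80 = (-(64/45)b+32/9)(-(45/4)b+45/2) + (0)
Last nonzero remainder: -(45/4)b+45/2. Dividing through by -45/4 gives the monic gcd b-2.

b-2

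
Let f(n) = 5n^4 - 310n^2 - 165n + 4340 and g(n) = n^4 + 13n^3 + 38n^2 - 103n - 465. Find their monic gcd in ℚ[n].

n^2 + 11n + 31

By polynomial division,
  5n^4 - 310n^2 - 165n + 4340 = (5)(n^4 + 13n^3 + 38n^2 - 103n - 465) + (-65n^3 - 500n^2 + 350n + 6665)
  n^4 + 13n^3 + 38n^2 - 103n - 465 = (-(1/65)n - 69/845)(-65n^3 - 500n^2 + 350n + 6665) + ((432/169)n^2 + (4752/169)n + 13392/169)
  -65n^3 - 500n^2 + 350n + 6665 = (-(10985/432)n + 36335/432)((432/169)n^2 + (4752/169)n + 13392/169) + (0)
Last nonzero remainder: (432/169)n^2 + (4752/169)n + 13392/169. Dividing through by 432/169 gives the monic gcd n^2 + 11n + 31.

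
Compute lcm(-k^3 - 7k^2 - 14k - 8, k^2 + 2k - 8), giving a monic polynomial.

k^4 + 5k^3 - 20k - 16

By polynomial division,
  -k^3 - 7k^2 - 14k - 8 = (-k - 5)(k^2 + 2k - 8) + (-12k - 48)
  k^2 + 2k - 8 = (-(1/12)k + 1/6)(-12k - 48) + (0)
Last nonzero remainder: -12k - 48. Dividing through by -12 gives the monic gcd k + 4.
Then lcm(f, g) = f·g / gcd(f, g); expanding and making the result monic gives the answer.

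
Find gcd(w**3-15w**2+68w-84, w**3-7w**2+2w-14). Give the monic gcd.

By polynomial division,
  w**3-15w**2+68w-84 = (w**3-7w**2+2w-14) + (-8w**2+66w-70)
  w**3-7w**2+2w-14 = (-(1/8)w-5/32)(-8w**2+66w-70) + ((57/16)w-399/16)
  -8w**2+66w-70 = (-(128/57)w+160/57)((57/16)w-399/16) + (0)
Last nonzero remainder: (57/16)w-399/16. Dividing through by 57/16 gives the monic gcd w-7.

w-7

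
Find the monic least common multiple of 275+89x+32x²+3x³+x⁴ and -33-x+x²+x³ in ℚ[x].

-825+8x-7x²+23x³+x⁵

Repeated division with remainder:
  x⁴+3x³+32x²+89x+275 = (x+2)(x³+x²-x-33) + (31x²+124x+341)
  x³+x²-x-33 = ((1/31)x-3/31)(31x²+124x+341) + (0)
Last nonzero remainder: 31x²+124x+341. Dividing through by 31 gives the monic gcd x²+4x+11.
Then lcm(f, g) = f·g / gcd(f, g); expanding and making the result monic gives the answer.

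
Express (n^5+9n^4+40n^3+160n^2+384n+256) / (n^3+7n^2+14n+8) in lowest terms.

Repeated division with remainder:
  n^5+9n^4+40n^3+160n^2+384n+256 = (n^2+2n+12)(n^3+7n^2+14n+8) + (40n^2+200n+160)
  n^3+7n^2+14n+8 = ((1/40)n+1/20)(40n^2+200n+160) + (0)
Last nonzero remainder: 40n^2+200n+160. Dividing through by 40 gives the monic gcd n^2+5n+4.
Cancel n^2+5n+4 from numerator and denominator to get the reduced form.

(n^3+4n^2+16n+64)/(n+2)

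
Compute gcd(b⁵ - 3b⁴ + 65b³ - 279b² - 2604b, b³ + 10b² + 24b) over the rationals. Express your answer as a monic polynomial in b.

b² + 4b

Apply the Euclidean algorithm:
  b⁵ - 3b⁴ + 65b³ - 279b² - 2604b = (b² - 13b + 171)(b³ + 10b² + 24b) + (-1677b² - 6708b)
  b³ + 10b² + 24b = (-(1/1677)b - 2/559)(-1677b² - 6708b) + (0)
Last nonzero remainder: -1677b² - 6708b. Dividing through by -1677 gives the monic gcd b² + 4b.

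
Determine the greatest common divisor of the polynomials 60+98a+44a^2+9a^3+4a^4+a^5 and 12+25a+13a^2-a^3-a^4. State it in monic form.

Repeated division with remainder:
  a^5+4a^4+9a^3+44a^2+98a+60 = (-a-3)(-a^4-a^3+13a^2+25a+12) + (19a^3+108a^2+185a+96)
  -a^4-a^3+13a^2+25a+12 = (-(1/19)a+89/361)(19a^3+108a^2+185a+96) + (-(1404/361)a^2-(5616/361)a-4212/361)
  19a^3+108a^2+185a+96 = (-(6859/1404)a-2888/351)(-(1404/361)a^2-(5616/361)a-4212/361) + (0)
Last nonzero remainder: -(1404/361)a^2-(5616/361)a-4212/361. Dividing through by -1404/361 gives the monic gcd a^2+4a+3.

3+4a+a^2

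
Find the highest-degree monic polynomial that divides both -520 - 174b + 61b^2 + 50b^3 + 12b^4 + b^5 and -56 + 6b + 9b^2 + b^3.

-8 + 2b + b^2

Euclidean algorithm in ℚ[b]:
  b^5 + 12b^4 + 50b^3 + 61b^2 - 174b - 520 = (b^2 + 3b + 17)(b^3 + 9b^2 + 6b - 56) + (-54b^2 - 108b + 432)
  b^3 + 9b^2 + 6b - 56 = (-(1/54)b - 7/54)(-54b^2 - 108b + 432) + (0)
Last nonzero remainder: -54b^2 - 108b + 432. Dividing through by -54 gives the monic gcd b^2 + 2b - 8.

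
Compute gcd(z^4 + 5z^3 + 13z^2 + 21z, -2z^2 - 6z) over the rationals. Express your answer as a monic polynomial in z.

z^2 + 3z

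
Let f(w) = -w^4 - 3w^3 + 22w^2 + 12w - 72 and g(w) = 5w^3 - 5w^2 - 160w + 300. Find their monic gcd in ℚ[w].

w^2 + 4w - 12

Apply the Euclidean algorithm:
  -w^4 - 3w^3 + 22w^2 + 12w - 72 = (-(1/5)w - 4/5)(5w^3 - 5w^2 - 160w + 300) + (-14w^2 - 56w + 168)
  5w^3 - 5w^2 - 160w + 300 = (-(5/14)w + 25/14)(-14w^2 - 56w + 168) + (0)
Last nonzero remainder: -14w^2 - 56w + 168. Dividing through by -14 gives the monic gcd w^2 + 4w - 12.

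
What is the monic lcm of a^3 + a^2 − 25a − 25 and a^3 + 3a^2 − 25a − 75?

a^4 + 4a^3 − 22a^2 − 100a − 75

Repeated division with remainder:
  a^3 + a^2 − 25a − 25 = (a^3 + 3a^2 − 25a − 75) + (−2a^2 + 50)
  a^3 + 3a^2 − 25a − 75 = (−(1/2)a − 3/2)(−2a^2 + 50) + (0)
Last nonzero remainder: −2a^2 + 50. Dividing through by −2 gives the monic gcd a^2 − 25.
Then lcm(f, g) = f·g / gcd(f, g); expanding and making the result monic gives the answer.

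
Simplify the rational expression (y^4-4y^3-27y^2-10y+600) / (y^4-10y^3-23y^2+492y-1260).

(y^2+7y+20)/(y^2+y-42)

Euclidean algorithm in ℚ[y]:
  y^4-4y^3-27y^2-10y+600 = (y^4-10y^3-23y^2+492y-1260) + (6y^3-4y^2-502y+1860)
  y^4-10y^3-23y^2+492y-1260 = ((1/6)y-14/9)(6y^3-4y^2-502y+1860) + ((490/9)y^2-(5390/9)y+4900/3)
  6y^3-4y^2-502y+1860 = ((27/245)y+279/245)((490/9)y^2-(5390/9)y+4900/3) + (0)
Last nonzero remainder: (490/9)y^2-(5390/9)y+4900/3. Dividing through by 490/9 gives the monic gcd y^2-11y+30.
Cancel y^2-11y+30 from numerator and denominator to get the reduced form.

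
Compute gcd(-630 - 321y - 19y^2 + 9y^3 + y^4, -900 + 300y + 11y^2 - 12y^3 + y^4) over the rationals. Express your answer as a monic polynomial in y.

-30 - y + y^2

Repeated division with remainder:
  y^4 + 9y^3 - 19y^2 - 321y - 630 = (y^4 - 12y^3 + 11y^2 + 300y - 900) + (21y^3 - 30y^2 - 621y + 270)
  y^4 - 12y^3 + 11y^2 + 300y - 900 = ((1/21)y - 74/147)(21y^3 - 30y^2 - 621y + 270) + ((1248/49)y^2 - (1248/49)y - 37440/49)
  21y^3 - 30y^2 - 621y + 270 = ((343/416)y - 147/416)((1248/49)y^2 - (1248/49)y - 37440/49) + (0)
Last nonzero remainder: (1248/49)y^2 - (1248/49)y - 37440/49. Dividing through by 1248/49 gives the monic gcd y^2 - y - 30.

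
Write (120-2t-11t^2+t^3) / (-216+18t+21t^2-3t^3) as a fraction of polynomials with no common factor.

(10-t)/(-18+3t)

By polynomial division,
  t^3-11t^2-2t+120 = (-1/3)(-3t^3+21t^2+18t-216) + (-4t^2+4t+48)
  -3t^3+21t^2+18t-216 = ((3/4)t-9/2)(-4t^2+4t+48) + (0)
Last nonzero remainder: -4t^2+4t+48. Dividing through by -4 gives the monic gcd t^2-t-12.
Cancel t^2-t-12 from numerator and denominator to get the reduced form.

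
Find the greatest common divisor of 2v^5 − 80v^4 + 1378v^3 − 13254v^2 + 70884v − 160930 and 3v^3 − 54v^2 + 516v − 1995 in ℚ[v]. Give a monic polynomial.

v^3 − 18v^2 + 172v − 665

Apply the Euclidean algorithm:
  2v^5 − 80v^4 + 1378v^3 − 13254v^2 + 70884v − 160930 = ((2/3)v^2 − (44/3)v + 242/3)(3v^3 − 54v^2 + 516v − 1995) + (0)
Last nonzero remainder: 3v^3 − 54v^2 + 516v − 1995. Dividing through by 3 gives the monic gcd v^3 − 18v^2 + 172v − 665.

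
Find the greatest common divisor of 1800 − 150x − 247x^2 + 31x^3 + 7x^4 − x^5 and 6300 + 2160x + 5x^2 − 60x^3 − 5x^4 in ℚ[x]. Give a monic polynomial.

Repeated division with remainder:
  −x^5 + 7x^4 + 31x^3 − 247x^2 − 150x + 1800 = ((1/5)x − 19/5)(−5x^4 − 60x^3 + 5x^2 + 2160x + 6300) + (−198x^3 − 660x^2 + 6798x + 25740)
  −5x^4 − 60x^3 + 5x^2 + 2160x + 6300 = ((5/198)x + 65/297)(−198x^3 − 660x^2 + 6798x + 25740) + (−(200/9)x^2 + (200/9)x + 2000/3)
  −198x^3 − 660x^2 + 6798x + 25740 = ((891/100)x + 3861/100)(−(200/9)x^2 + (200/9)x + 2000/3) + (0)
Last nonzero remainder: −(200/9)x^2 + (200/9)x + 2000/3. Dividing through by −200/9 gives the monic gcd x^2 − x − 30.

−30 − x + x^2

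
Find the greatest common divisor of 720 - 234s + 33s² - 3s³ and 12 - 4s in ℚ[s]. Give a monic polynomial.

1

Euclidean algorithm in ℚ[s]:
  -3s³ + 33s² - 234s + 720 = ((3/4)s² - 6s + 81/2)(-4s + 12) + (234)
  -4s + 12 = (-(2/117)s + 2/39)(234) + (0)
The last nonzero remainder is the constant 234, so the polynomials are coprime and gcd = 1.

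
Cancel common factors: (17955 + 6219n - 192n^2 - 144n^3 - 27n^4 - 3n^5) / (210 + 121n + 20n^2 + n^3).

(855 - 111n + 3n^2 - 3n^3)/(10 + n)

By polynomial division,
  -3n^5 - 27n^4 - 144n^3 - 192n^2 + 6219n + 17955 = (-3n^2 + 33n - 441)(n^3 + 20n^2 + 121n + 210) + (5265n^2 + 52650n + 110565)
  n^3 + 20n^2 + 121n + 210 = ((1/5265)n + 2/1053)(5265n^2 + 52650n + 110565) + (0)
Last nonzero remainder: 5265n^2 + 52650n + 110565. Dividing through by 5265 gives the monic gcd n^2 + 10n + 21.
Cancel n^2 + 10n + 21 from numerator and denominator to get the reduced form.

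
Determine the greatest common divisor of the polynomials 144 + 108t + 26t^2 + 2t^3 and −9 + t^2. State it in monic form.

Apply the Euclidean algorithm:
  2t^3 + 26t^2 + 108t + 144 = (2t + 26)(t^2 − 9) + (126t + 378)
  t^2 − 9 = ((1/126)t − 1/42)(126t + 378) + (0)
Last nonzero remainder: 126t + 378. Dividing through by 126 gives the monic gcd t + 3.

3 + t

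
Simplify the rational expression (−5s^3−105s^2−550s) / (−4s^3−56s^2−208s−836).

By polynomial division,
  −5s^3−105s^2−550s = (5/4)(−4s^3−56s^2−208s−836) + (−35s^2−290s+1045)
  −4s^3−56s^2−208s−836 = ((4/35)s+32/49)(−35s^2−290s+1045) + (−(6764/49)s−74404/49)
  −35s^2−290s+1045 = ((1715/6764)s−245/356)(−(6764/49)s−74404/49) + (0)
Last nonzero remainder: −(6764/49)s−74404/49. Dividing through by −6764/49 gives the monic gcd s+11.
Cancel s+11 from numerator and denominator to get the reduced form.

(5s^2+50s)/(4s^2+12s+76)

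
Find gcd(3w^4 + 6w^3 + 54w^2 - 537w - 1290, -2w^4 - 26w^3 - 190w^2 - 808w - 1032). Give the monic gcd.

w^3 + 7w^2 + 53w + 86

Repeated division with remainder:
  3w^4 + 6w^3 + 54w^2 - 537w - 1290 = (-3/2)(-2w^4 - 26w^3 - 190w^2 - 808w - 1032) + (-33w^3 - 231w^2 - 1749w - 2838)
  -2w^4 - 26w^3 - 190w^2 - 808w - 1032 = ((2/33)w + 4/11)(-33w^3 - 231w^2 - 1749w - 2838) + (0)
Last nonzero remainder: -33w^3 - 231w^2 - 1749w - 2838. Dividing through by -33 gives the monic gcd w^3 + 7w^2 + 53w + 86.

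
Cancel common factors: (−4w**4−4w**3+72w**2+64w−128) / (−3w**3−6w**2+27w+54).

(4w**3−4w**2−64w+64)/(3w**2−27)

Repeated division with remainder:
  −4w**4−4w**3+72w**2+64w−128 = ((4/3)w−4/3)(−3w**3−6w**2+27w+54) + (28w**2+28w−56)
  −3w**3−6w**2+27w+54 = (−(3/28)w−3/28)(28w**2+28w−56) + (24w+48)
  28w**2+28w−56 = ((7/6)w−7/6)(24w+48) + (0)
Last nonzero remainder: 24w+48. Dividing through by 24 gives the monic gcd w+2.
Cancel w+2 from numerator and denominator to get the reduced form.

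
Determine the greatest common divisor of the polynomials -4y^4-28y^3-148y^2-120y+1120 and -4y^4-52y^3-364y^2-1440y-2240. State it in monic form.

By polynomial division,
  -4y^4-28y^3-148y^2-120y+1120 = (-4y^4-52y^3-364y^2-1440y-2240) + (24y^3+216y^2+1320y+3360)
  -4y^4-52y^3-364y^2-1440y-2240 = (-(1/6)y-2/3)(24y^3+216y^2+1320y+3360) + (0)
Last nonzero remainder: 24y^3+216y^2+1320y+3360. Dividing through by 24 gives the monic gcd y^3+9y^2+55y+140.

y^3+9y^2+55y+140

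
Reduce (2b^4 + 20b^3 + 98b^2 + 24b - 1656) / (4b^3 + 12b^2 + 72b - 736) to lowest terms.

(b^2 + 3b - 18)/(2b - 8)

Repeated division with remainder:
  2b^4 + 20b^3 + 98b^2 + 24b - 1656 = ((1/2)b + 7/2)(4b^3 + 12b^2 + 72b - 736) + (20b^2 + 140b + 920)
  4b^3 + 12b^2 + 72b - 736 = ((1/5)b - 4/5)(20b^2 + 140b + 920) + (0)
Last nonzero remainder: 20b^2 + 140b + 920. Dividing through by 20 gives the monic gcd b^2 + 7b + 46.
Cancel b^2 + 7b + 46 from numerator and denominator to get the reduced form.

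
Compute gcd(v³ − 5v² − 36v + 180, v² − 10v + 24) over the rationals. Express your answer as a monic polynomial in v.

v − 6

Euclidean algorithm in ℚ[v]:
  v³ − 5v² − 36v + 180 = (v + 5)(v² − 10v + 24) + (−10v + 60)
  v² − 10v + 24 = (−(1/10)v + 2/5)(−10v + 60) + (0)
Last nonzero remainder: −10v + 60. Dividing through by −10 gives the monic gcd v − 6.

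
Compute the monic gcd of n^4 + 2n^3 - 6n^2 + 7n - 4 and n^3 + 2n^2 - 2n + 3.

Euclidean algorithm in ℚ[n]:
  n^4 + 2n^3 - 6n^2 + 7n - 4 = (n)(n^3 + 2n^2 - 2n + 3) + (-4n^2 + 4n - 4)
  n^3 + 2n^2 - 2n + 3 = (-(1/4)n - 3/4)(-4n^2 + 4n - 4) + (0)
Last nonzero remainder: -4n^2 + 4n - 4. Dividing through by -4 gives the monic gcd n^2 - n + 1.

n^2 - n + 1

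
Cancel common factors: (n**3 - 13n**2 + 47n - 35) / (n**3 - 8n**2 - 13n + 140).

(n - 1)/(n + 4)

Repeated division with remainder:
  n**3 - 13n**2 + 47n - 35 = (n**3 - 8n**2 - 13n + 140) + (-5n**2 + 60n - 175)
  n**3 - 8n**2 - 13n + 140 = (-(1/5)n - 4/5)(-5n**2 + 60n - 175) + (0)
Last nonzero remainder: -5n**2 + 60n - 175. Dividing through by -5 gives the monic gcd n**2 - 12n + 35.
Cancel n**2 - 12n + 35 from numerator and denominator to get the reduced form.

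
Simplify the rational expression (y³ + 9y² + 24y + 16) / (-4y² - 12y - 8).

(-y² - 8y - 16)/(4y + 8)

Euclidean algorithm in ℚ[y]:
  y³ + 9y² + 24y + 16 = (-(1/4)y - 3/2)(-4y² - 12y - 8) + (4y + 4)
  -4y² - 12y - 8 = (-y - 2)(4y + 4) + (0)
Last nonzero remainder: 4y + 4. Dividing through by 4 gives the monic gcd y + 1.
Cancel y + 1 from numerator and denominator to get the reduced form.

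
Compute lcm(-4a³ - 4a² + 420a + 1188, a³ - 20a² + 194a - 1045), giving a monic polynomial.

a⁵ - 8a⁴ - 19a³ + 743a² - 7302a - 28215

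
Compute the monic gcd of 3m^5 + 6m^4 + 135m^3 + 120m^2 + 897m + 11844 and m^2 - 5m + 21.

m^2 - 5m + 21

Apply the Euclidean algorithm:
  3m^5 + 6m^4 + 135m^3 + 120m^2 + 897m + 11844 = (3m^3 + 21m^2 + 177m + 564)(m^2 - 5m + 21) + (0)
The last nonzero remainder m^2 - 5m + 21 is already monic.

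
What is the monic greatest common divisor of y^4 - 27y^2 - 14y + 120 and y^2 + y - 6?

y^2 + y - 6

Euclidean algorithm in ℚ[y]:
  y^4 - 27y^2 - 14y + 120 = (y^2 - y - 20)(y^2 + y - 6) + (0)
The last nonzero remainder y^2 + y - 6 is already monic.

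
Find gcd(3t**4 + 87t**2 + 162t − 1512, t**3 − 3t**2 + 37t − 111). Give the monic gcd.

Apply the Euclidean algorithm:
  3t**4 + 87t**2 + 162t − 1512 = (3t + 9)(t**3 − 3t**2 + 37t − 111) + (3t**2 + 162t − 513)
  t**3 − 3t**2 + 37t − 111 = ((1/3)t − 19)(3t**2 + 162t − 513) + (3286t − 9858)
  3t**2 + 162t − 513 = ((3/3286)t + 171/3286)(3286t − 9858) + (0)
Last nonzero remainder: 3286t − 9858. Dividing through by 3286 gives the monic gcd t − 3.

t − 3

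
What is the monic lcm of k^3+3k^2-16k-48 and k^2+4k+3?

k^4+4k^3-13k^2-64k-48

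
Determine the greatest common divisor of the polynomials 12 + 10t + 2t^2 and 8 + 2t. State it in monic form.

By polynomial division,
  2t^2 + 10t + 12 = (t + 1)(2t + 8) + (4)
  2t + 8 = ((1/2)t + 2)(4) + (0)
The last nonzero remainder is the constant 4, so the polynomials are coprime and gcd = 1.

1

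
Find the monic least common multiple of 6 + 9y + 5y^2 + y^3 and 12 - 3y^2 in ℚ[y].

By polynomial division,
  y^3 + 5y^2 + 9y + 6 = (-(1/3)y - 5/3)(-3y^2 + 12) + (13y + 26)
  -3y^2 + 12 = (-(3/13)y + 6/13)(13y + 26) + (0)
Last nonzero remainder: 13y + 26. Dividing through by 13 gives the monic gcd y + 2.
Then lcm(f, g) = f·g / gcd(f, g); expanding and making the result monic gives the answer.

-12 - 12y - y^2 + 3y^3 + y^4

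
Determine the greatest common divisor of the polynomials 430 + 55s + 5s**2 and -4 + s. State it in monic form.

By polynomial division,
  5s**2 + 55s + 430 = (5s + 75)(s - 4) + (730)
  s - 4 = ((1/730)s - 2/365)(730) + (0)
The last nonzero remainder is the constant 730, so the polynomials are coprime and gcd = 1.

1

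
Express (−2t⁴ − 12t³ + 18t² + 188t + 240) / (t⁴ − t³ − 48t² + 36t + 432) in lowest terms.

(−2t² − 14t − 20)/(t² − 36)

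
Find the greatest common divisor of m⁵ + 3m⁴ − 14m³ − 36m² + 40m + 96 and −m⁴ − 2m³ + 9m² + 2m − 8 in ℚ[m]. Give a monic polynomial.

Apply the Euclidean algorithm:
  m⁵ + 3m⁴ − 14m³ − 36m² + 40m + 96 = (−m − 1)(−m⁴ − 2m³ + 9m² + 2m − 8) + (−7m³ − 25m² + 34m + 88)
  −m⁴ − 2m³ + 9m² + 2m − 8 = ((1/7)m − 11/49)(−7m³ − 25m² + 34m + 88) + (−(72/49)m² − (144/49)m + 576/49)
  −7m³ − 25m² + 34m + 88 = ((343/72)m + 539/72)(−(72/49)m² − (144/49)m + 576/49) + (0)
Last nonzero remainder: −(72/49)m² − (144/49)m + 576/49. Dividing through by −72/49 gives the monic gcd m² + 2m − 8.

m² + 2m − 8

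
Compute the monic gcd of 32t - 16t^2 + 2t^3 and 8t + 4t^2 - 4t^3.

Repeated division with remainder:
  2t^3 - 16t^2 + 32t = (-1/2)(-4t^3 + 4t^2 + 8t) + (-14t^2 + 36t)
  -4t^3 + 4t^2 + 8t = ((2/7)t + 22/49)(-14t^2 + 36t) + (-(400/49)t)
  -14t^2 + 36t = ((343/200)t - 441/100)(-(400/49)t) + (0)
Last nonzero remainder: -(400/49)t. Dividing through by -400/49 gives the monic gcd t.

t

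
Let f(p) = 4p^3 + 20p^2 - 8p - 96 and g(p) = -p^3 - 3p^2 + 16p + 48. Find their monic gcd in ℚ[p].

Apply the Euclidean algorithm:
  4p^3 + 20p^2 - 8p - 96 = (-4)(-p^3 - 3p^2 + 16p + 48) + (8p^2 + 56p + 96)
  -p^3 - 3p^2 + 16p + 48 = (-(1/8)p + 1/2)(8p^2 + 56p + 96) + (0)
Last nonzero remainder: 8p^2 + 56p + 96. Dividing through by 8 gives the monic gcd p^2 + 7p + 12.

p^2 + 7p + 12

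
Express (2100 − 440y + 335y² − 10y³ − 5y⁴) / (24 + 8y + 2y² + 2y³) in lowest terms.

Repeated division with remainder:
  −5y⁴ − 10y³ + 335y² − 440y + 2100 = (−(5/2)y − 5/2)(2y³ + 2y² + 8y + 24) + (360y² − 360y + 2160)
  2y³ + 2y² + 8y + 24 = ((1/180)y + 1/90)(360y² − 360y + 2160) + (0)
Last nonzero remainder: 360y² − 360y + 2160. Dividing through by 360 gives the monic gcd y² − y + 6.
Cancel y² − y + 6 from numerator and denominator to get the reduced form.

(350 − 15y − 5y²)/(4 + 2y)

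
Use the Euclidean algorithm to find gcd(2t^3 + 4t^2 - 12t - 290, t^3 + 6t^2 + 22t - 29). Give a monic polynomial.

t^2 + 7t + 29

By polynomial division,
  2t^3 + 4t^2 - 12t - 290 = (2)(t^3 + 6t^2 + 22t - 29) + (-8t^2 - 56t - 232)
  t^3 + 6t^2 + 22t - 29 = (-(1/8)t + 1/8)(-8t^2 - 56t - 232) + (0)
Last nonzero remainder: -8t^2 - 56t - 232. Dividing through by -8 gives the monic gcd t^2 + 7t + 29.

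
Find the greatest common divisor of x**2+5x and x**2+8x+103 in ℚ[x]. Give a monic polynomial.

1

Repeated division with remainder:
  x**2+5x = (x**2+8x+103) + (-3x-103)
  x**2+8x+103 = (-(1/3)x+79/9)(-3x-103) + (9064/9)
  -3x-103 = (-(27/9064)x-9/88)(9064/9) + (0)
The last nonzero remainder is the constant 9064/9, so the polynomials are coprime and gcd = 1.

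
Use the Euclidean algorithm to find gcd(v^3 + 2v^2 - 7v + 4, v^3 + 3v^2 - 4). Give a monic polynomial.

v - 1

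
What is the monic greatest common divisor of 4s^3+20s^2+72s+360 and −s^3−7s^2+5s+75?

s+5

By polynomial division,
  4s^3+20s^2+72s+360 = (−4)(−s^3−7s^2+5s+75) + (−8s^2+92s+660)
  −s^3−7s^2+5s+75 = ((1/8)s+37/16)(−8s^2+92s+660) + (−(1161/4)s−5805/4)
  −8s^2+92s+660 = ((32/1161)s−176/387)(−(1161/4)s−5805/4) + (0)
Last nonzero remainder: −(1161/4)s−5805/4. Dividing through by −1161/4 gives the monic gcd s+5.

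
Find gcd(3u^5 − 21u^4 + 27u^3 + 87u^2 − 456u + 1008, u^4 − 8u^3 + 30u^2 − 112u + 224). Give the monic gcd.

Euclidean algorithm in ℚ[u]:
  3u^5 − 21u^4 + 27u^3 + 87u^2 − 456u + 1008 = (3u + 3)(u^4 − 8u^3 + 30u^2 − 112u + 224) + (−39u^3 + 333u^2 − 792u + 336)
  u^4 − 8u^3 + 30u^2 − 112u + 224 = (−(1/39)u − 7/507)(−39u^3 + 333u^2 − 792u + 336) + ((2415/169)u^2 − (19320/169)u + 38640/169)
  −39u^3 + 333u^2 − 792u + 336 = (−(2197/805)u + 169/115)((2415/169)u^2 − (19320/169)u + 38640/169) + (0)
Last nonzero remainder: (2415/169)u^2 − (19320/169)u + 38640/169. Dividing through by 2415/169 gives the monic gcd u^2 − 8u + 16.

u^2 − 8u + 16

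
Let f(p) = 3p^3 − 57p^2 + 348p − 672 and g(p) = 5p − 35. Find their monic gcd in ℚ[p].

p − 7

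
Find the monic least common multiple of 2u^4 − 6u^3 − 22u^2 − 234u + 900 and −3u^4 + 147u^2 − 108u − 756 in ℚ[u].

u^6 + 6u^5 − 24u^4 − 258u^3 − 757u^2 + 2412u + 6300

Euclidean algorithm in ℚ[u]:
  2u^4 − 6u^3 − 22u^2 − 234u + 900 = (−2/3)(−3u^4 + 147u^2 − 108u − 756) + (−6u^3 + 76u^2 − 306u + 396)
  −3u^4 + 147u^2 − 108u − 756 = ((1/2)u + 19/3)(−6u^3 + 76u^2 − 306u + 396) + (−(544/3)u^2 + 1632u − 3264)
  −6u^3 + 76u^2 − 306u + 396 = ((9/272)u − 33/272)(−(544/3)u^2 + 1632u − 3264) + (0)
Last nonzero remainder: −(544/3)u^2 + 1632u − 3264. Dividing through by −544/3 gives the monic gcd u^2 − 9u + 18.
Then lcm(f, g) = f·g / gcd(f, g); expanding and making the result monic gives the answer.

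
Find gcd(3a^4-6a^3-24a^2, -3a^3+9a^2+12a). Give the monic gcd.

Euclidean algorithm in ℚ[a]:
  3a^4-6a^3-24a^2 = (-a-1)(-3a^3+9a^2+12a) + (-3a^2+12a)
  -3a^3+9a^2+12a = (a+1)(-3a^2+12a) + (0)
Last nonzero remainder: -3a^2+12a. Dividing through by -3 gives the monic gcd a^2-4a.

a^2-4a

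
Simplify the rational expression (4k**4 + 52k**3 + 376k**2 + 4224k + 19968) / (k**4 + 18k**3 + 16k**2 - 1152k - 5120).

(4k**2 - 12k + 312)/(k**2 + 2k - 80)

Apply the Euclidean algorithm:
  4k**4 + 52k**3 + 376k**2 + 4224k + 19968 = (4)(k**4 + 18k**3 + 16k**2 - 1152k - 5120) + (-20k**3 + 312k**2 + 8832k + 40448)
  k**4 + 18k**3 + 16k**2 - 1152k - 5120 = (-(1/20)k - 42/25)(-20k**3 + 312k**2 + 8832k + 40448) + ((24544/25)k**2 + (392704/25)k + 1570816/25)
  -20k**3 + 312k**2 + 8832k + 40448 = (-(125/6136)k + 1975/3068)((24544/25)k**2 + (392704/25)k + 1570816/25) + (0)
Last nonzero remainder: (24544/25)k**2 + (392704/25)k + 1570816/25. Dividing through by 24544/25 gives the monic gcd k**2 + 16k + 64.
Cancel k**2 + 16k + 64 from numerator and denominator to get the reduced form.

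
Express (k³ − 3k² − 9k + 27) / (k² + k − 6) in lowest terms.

By polynomial division,
  k³ − 3k² − 9k + 27 = (k − 4)(k² + k − 6) + (k + 3)
  k² + k − 6 = (k − 2)(k + 3) + (0)
The last nonzero remainder k + 3 is already monic.
Cancel k + 3 from numerator and denominator to get the reduced form.

(k² − 6k + 9)/(k − 2)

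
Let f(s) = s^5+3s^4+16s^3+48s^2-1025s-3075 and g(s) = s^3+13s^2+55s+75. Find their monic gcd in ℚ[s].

Apply the Euclidean algorithm:
  s^5+3s^4+16s^3+48s^2-1025s-3075 = (s^2-10s+91)(s^3+13s^2+55s+75) + (-660s^2-5280s-9900)
  s^3+13s^2+55s+75 = (-(1/660)s-1/132)(-660s^2-5280s-9900) + (0)
Last nonzero remainder: -660s^2-5280s-9900. Dividing through by -660 gives the monic gcd s^2+8s+15.

s^2+8s+15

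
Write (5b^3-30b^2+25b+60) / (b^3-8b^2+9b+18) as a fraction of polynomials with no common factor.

(5b-20)/(b-6)

Repeated division with remainder:
  5b^3-30b^2+25b+60 = (5)(b^3-8b^2+9b+18) + (10b^2-20b-30)
  b^3-8b^2+9b+18 = ((1/10)b-3/5)(10b^2-20b-30) + (0)
Last nonzero remainder: 10b^2-20b-30. Dividing through by 10 gives the monic gcd b^2-2b-3.
Cancel b^2-2b-3 from numerator and denominator to get the reduced form.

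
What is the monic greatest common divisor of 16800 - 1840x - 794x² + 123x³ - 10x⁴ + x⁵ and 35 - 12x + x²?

35 - 12x + x²

By polynomial division,
  x⁵ - 10x⁴ + 123x³ - 794x² - 1840x + 16800 = (x³ + 2x² + 112x + 480)(x² - 12x + 35) + (0)
The last nonzero remainder x² - 12x + 35 is already monic.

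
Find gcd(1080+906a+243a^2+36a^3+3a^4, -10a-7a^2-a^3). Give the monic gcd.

Euclidean algorithm in ℚ[a]:
  3a^4+36a^3+243a^2+906a+1080 = (-3a-15)(-a^3-7a^2-10a) + (108a^2+756a+1080)
  -a^3-7a^2-10a = (-(1/108)a)(108a^2+756a+1080) + (0)
Last nonzero remainder: 108a^2+756a+1080. Dividing through by 108 gives the monic gcd a^2+7a+10.

10+7a+a^2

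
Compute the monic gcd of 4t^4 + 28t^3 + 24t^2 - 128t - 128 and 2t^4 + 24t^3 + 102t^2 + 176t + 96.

t^3 + 9t^2 + 24t + 16

Apply the Euclidean algorithm:
  4t^4 + 28t^3 + 24t^2 - 128t - 128 = (2)(2t^4 + 24t^3 + 102t^2 + 176t + 96) + (-20t^3 - 180t^2 - 480t - 320)
  2t^4 + 24t^3 + 102t^2 + 176t + 96 = (-(1/10)t - 3/10)(-20t^3 - 180t^2 - 480t - 320) + (0)
Last nonzero remainder: -20t^3 - 180t^2 - 480t - 320. Dividing through by -20 gives the monic gcd t^3 + 9t^2 + 24t + 16.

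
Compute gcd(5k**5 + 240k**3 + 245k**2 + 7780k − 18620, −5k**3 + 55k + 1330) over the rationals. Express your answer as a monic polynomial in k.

Apply the Euclidean algorithm:
  5k**5 + 240k**3 + 245k**2 + 7780k − 18620 = (−k**2 − 59)(−5k**3 + 55k + 1330) + (1575k**2 + 11025k + 59850)
  −5k**3 + 55k + 1330 = (−(1/315)k + 1/45)(1575k**2 + 11025k + 59850) + (0)
Last nonzero remainder: 1575k**2 + 11025k + 59850. Dividing through by 1575 gives the monic gcd k**2 + 7k + 38.

k**2 + 7k + 38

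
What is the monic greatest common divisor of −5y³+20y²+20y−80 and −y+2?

y−2

By polynomial division,
  −5y³+20y²+20y−80 = (5y²−10y−40)(−y+2) + (0)
Last nonzero remainder: −y+2. Dividing through by −1 gives the monic gcd y−2.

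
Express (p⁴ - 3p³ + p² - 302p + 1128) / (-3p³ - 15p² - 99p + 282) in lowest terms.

(-p² + 10p - 24)/(3p - 6)

Repeated division with remainder:
  p⁴ - 3p³ + p² - 302p + 1128 = (-(1/3)p + 8/3)(-3p³ - 15p² - 99p + 282) + (8p² + 56p + 376)
  -3p³ - 15p² - 99p + 282 = (-(3/8)p + 3/4)(8p² + 56p + 376) + (0)
Last nonzero remainder: 8p² + 56p + 376. Dividing through by 8 gives the monic gcd p² + 7p + 47.
Cancel p² + 7p + 47 from numerator and denominator to get the reduced form.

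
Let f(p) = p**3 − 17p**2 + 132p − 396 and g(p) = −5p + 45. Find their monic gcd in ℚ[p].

1

Euclidean algorithm in ℚ[p]:
  p**3 − 17p**2 + 132p − 396 = (−(1/5)p**2 + (8/5)p − 12)(−5p + 45) + (144)
  −5p + 45 = (−(5/144)p + 5/16)(144) + (0)
The last nonzero remainder is the constant 144, so the polynomials are coprime and gcd = 1.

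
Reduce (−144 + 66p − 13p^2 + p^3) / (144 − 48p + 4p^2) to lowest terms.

Apply the Euclidean algorithm:
  p^3 − 13p^2 + 66p − 144 = ((1/4)p − 1/4)(4p^2 − 48p + 144) + (18p − 108)
  4p^2 − 48p + 144 = ((2/9)p − 4/3)(18p − 108) + (0)
Last nonzero remainder: 18p − 108. Dividing through by 18 gives the monic gcd p − 6.
Cancel p − 6 from numerator and denominator to get the reduced form.

(24 − 7p + p^2)/(−24 + 4p)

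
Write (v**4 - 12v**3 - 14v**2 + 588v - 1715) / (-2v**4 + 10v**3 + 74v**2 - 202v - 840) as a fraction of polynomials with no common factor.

(-v**2 + 49)/(2v**2 + 14v + 24)

By polynomial division,
  v**4 - 12v**3 - 14v**2 + 588v - 1715 = (-1/2)(-2v**4 + 10v**3 + 74v**2 - 202v - 840) + (-7v**3 + 23v**2 + 487v - 2135)
  -2v**4 + 10v**3 + 74v**2 - 202v - 840 = ((2/7)v - 24/49)(-7v**3 + 23v**2 + 487v - 2135) + (-(2640/49)v**2 + (31680/49)v - 13200/7)
  -7v**3 + 23v**2 + 487v - 2135 = ((343/2640)v + 2989/2640)(-(2640/49)v**2 + (31680/49)v - 13200/7) + (0)
Last nonzero remainder: -(2640/49)v**2 + (31680/49)v - 13200/7. Dividing through by -2640/49 gives the monic gcd v**2 - 12v + 35.
Cancel v**2 - 12v + 35 from numerator and denominator to get the reduced form.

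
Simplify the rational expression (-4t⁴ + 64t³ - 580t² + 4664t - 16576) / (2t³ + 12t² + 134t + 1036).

(-2t² + 30t - 112)/(t + 7)

Euclidean algorithm in ℚ[t]:
  -4t⁴ + 64t³ - 580t² + 4664t - 16576 = (-2t + 44)(2t³ + 12t² + 134t + 1036) + (-840t² + 840t - 62160)
  2t³ + 12t² + 134t + 1036 = (-(1/420)t - 1/60)(-840t² + 840t - 62160) + (0)
Last nonzero remainder: -840t² + 840t - 62160. Dividing through by -840 gives the monic gcd t² - t + 74.
Cancel t² - t + 74 from numerator and denominator to get the reduced form.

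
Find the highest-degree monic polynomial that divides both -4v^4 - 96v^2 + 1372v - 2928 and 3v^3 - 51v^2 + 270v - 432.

Repeated division with remainder:
  -4v^4 - 96v^2 + 1372v - 2928 = (-(4/3)v - 68/3)(3v^3 - 51v^2 + 270v - 432) + (-892v^2 + 6916v - 12720)
  3v^3 - 51v^2 + 270v - 432 = (-(3/892)v + 3093/99458)(-892v^2 + 6916v - 12720) + ((603816/49729)v - 1811448/49729)
  -892v^2 + 6916v - 12720 = (-(11089567/150954)v + 26356370/75477)((603816/49729)v - 1811448/49729) + (0)
Last nonzero remainder: (603816/49729)v - 1811448/49729. Dividing through by 603816/49729 gives the monic gcd v - 3.

v - 3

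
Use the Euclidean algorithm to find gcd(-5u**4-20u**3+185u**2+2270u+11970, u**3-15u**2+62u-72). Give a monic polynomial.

Apply the Euclidean algorithm:
  -5u**4-20u**3+185u**2+2270u+11970 = (-5u-95)(u**3-15u**2+62u-72) + (-930u**2+7800u+5130)
  u**3-15u**2+62u-72 = (-(1/930)u+41/5766)(-930u**2+7800u+5130) + ((11583/961)u-104247/961)
  -930u**2+7800u+5130 = (-(297910/3861)u-182590/3861)((11583/961)u-104247/961) + (0)
Last nonzero remainder: (11583/961)u-104247/961. Dividing through by 11583/961 gives the monic gcd u-9.

u-9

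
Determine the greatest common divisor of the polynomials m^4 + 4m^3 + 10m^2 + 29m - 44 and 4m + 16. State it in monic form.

m + 4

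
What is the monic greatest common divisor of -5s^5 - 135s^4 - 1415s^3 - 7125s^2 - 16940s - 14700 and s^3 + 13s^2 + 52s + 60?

By polynomial division,
  -5s^5 - 135s^4 - 1415s^3 - 7125s^2 - 16940s - 14700 = (-5s^2 - 70s - 245)(s^3 + 13s^2 + 52s + 60) + (0)
The last nonzero remainder s^3 + 13s^2 + 52s + 60 is already monic.

s^3 + 13s^2 + 52s + 60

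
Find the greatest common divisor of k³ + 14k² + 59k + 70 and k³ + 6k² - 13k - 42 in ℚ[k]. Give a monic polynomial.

Euclidean algorithm in ℚ[k]:
  k³ + 14k² + 59k + 70 = (k³ + 6k² - 13k - 42) + (8k² + 72k + 112)
  k³ + 6k² - 13k - 42 = ((1/8)k - 3/8)(8k² + 72k + 112) + (0)
Last nonzero remainder: 8k² + 72k + 112. Dividing through by 8 gives the monic gcd k² + 9k + 14.

k² + 9k + 14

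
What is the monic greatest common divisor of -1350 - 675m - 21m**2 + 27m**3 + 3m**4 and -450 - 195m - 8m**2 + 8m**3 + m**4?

-30 + m + m**2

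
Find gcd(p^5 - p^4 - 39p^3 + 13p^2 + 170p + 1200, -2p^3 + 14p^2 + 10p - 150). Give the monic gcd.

Apply the Euclidean algorithm:
  p^5 - p^4 - 39p^3 + 13p^2 + 170p + 1200 = (-(1/2)p^2 - 3p - 4)(-2p^3 + 14p^2 + 10p - 150) + (24p^2 - 240p + 600)
  -2p^3 + 14p^2 + 10p - 150 = (-(1/12)p - 1/4)(24p^2 - 240p + 600) + (0)
Last nonzero remainder: 24p^2 - 240p + 600. Dividing through by 24 gives the monic gcd p^2 - 10p + 25.

p^2 - 10p + 25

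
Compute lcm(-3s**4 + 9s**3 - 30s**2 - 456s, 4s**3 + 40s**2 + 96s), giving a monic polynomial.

Euclidean algorithm in ℚ[s]:
  -3s**4 + 9s**3 - 30s**2 - 456s = (-(3/4)s + 39/4)(4s**3 + 40s**2 + 96s) + (-348s**2 - 1392s)
  4s**3 + 40s**2 + 96s = (-(1/87)s - 2/29)(-348s**2 - 1392s) + (0)
Last nonzero remainder: -348s**2 - 1392s. Dividing through by -348 gives the monic gcd s**2 + 4s.
Then lcm(f, g) = f·g / gcd(f, g); expanding and making the result monic gives the answer.

s**5 + 3s**4 - 8s**3 + 212s**2 + 912s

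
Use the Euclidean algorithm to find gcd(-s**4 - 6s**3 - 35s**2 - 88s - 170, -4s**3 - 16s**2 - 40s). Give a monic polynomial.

s**2 + 4s + 10

Apply the Euclidean algorithm:
  -s**4 - 6s**3 - 35s**2 - 88s - 170 = ((1/4)s + 1/2)(-4s**3 - 16s**2 - 40s) + (-17s**2 - 68s - 170)
  -4s**3 - 16s**2 - 40s = ((4/17)s)(-17s**2 - 68s - 170) + (0)
Last nonzero remainder: -17s**2 - 68s - 170. Dividing through by -17 gives the monic gcd s**2 + 4s + 10.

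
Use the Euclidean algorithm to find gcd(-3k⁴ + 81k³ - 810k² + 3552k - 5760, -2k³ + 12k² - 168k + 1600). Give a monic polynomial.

k - 8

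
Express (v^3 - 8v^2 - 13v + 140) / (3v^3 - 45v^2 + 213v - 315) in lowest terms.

(v + 4)/(3v - 9)

Repeated division with remainder:
  v^3 - 8v^2 - 13v + 140 = (1/3)(3v^3 - 45v^2 + 213v - 315) + (7v^2 - 84v + 245)
  3v^3 - 45v^2 + 213v - 315 = ((3/7)v - 9/7)(7v^2 - 84v + 245) + (0)
Last nonzero remainder: 7v^2 - 84v + 245. Dividing through by 7 gives the monic gcd v^2 - 12v + 35.
Cancel v^2 - 12v + 35 from numerator and denominator to get the reduced form.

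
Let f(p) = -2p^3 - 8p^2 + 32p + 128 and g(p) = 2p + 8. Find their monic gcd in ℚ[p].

Euclidean algorithm in ℚ[p]:
  -2p^3 - 8p^2 + 32p + 128 = (-p^2 + 16)(2p + 8) + (0)
Last nonzero remainder: 2p + 8. Dividing through by 2 gives the monic gcd p + 4.

p + 4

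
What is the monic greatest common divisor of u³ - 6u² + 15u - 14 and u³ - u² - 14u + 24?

u - 2

By polynomial division,
  u³ - 6u² + 15u - 14 = (u³ - u² - 14u + 24) + (-5u² + 29u - 38)
  u³ - u² - 14u + 24 = (-(1/5)u - 24/25)(-5u² + 29u - 38) + ((156/25)u - 312/25)
  -5u² + 29u - 38 = (-(125/156)u + 475/156)((156/25)u - 312/25) + (0)
Last nonzero remainder: (156/25)u - 312/25. Dividing through by 156/25 gives the monic gcd u - 2.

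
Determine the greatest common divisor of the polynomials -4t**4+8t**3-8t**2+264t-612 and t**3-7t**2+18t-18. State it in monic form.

t-3

Repeated division with remainder:
  -4t**4+8t**3-8t**2+264t-612 = (-4t-20)(t**3-7t**2+18t-18) + (-76t**2+552t-972)
  t**3-7t**2+18t-18 = (-(1/76)t-5/1444)(-76t**2+552t-972) + ((2571/361)t-7713/361)
  -76t**2+552t-972 = (-(27436/2571)t+38988/857)((2571/361)t-7713/361) + (0)
Last nonzero remainder: (2571/361)t-7713/361. Dividing through by 2571/361 gives the monic gcd t-3.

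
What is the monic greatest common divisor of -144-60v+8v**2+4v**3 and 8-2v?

-4+v

Euclidean algorithm in ℚ[v]:
  4v**3+8v**2-60v-144 = (-2v**2-12v-18)(-2v+8) + (0)
Last nonzero remainder: -2v+8. Dividing through by -2 gives the monic gcd v-4.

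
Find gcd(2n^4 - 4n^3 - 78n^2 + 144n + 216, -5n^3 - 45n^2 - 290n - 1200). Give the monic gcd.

Euclidean algorithm in ℚ[n]:
  2n^4 - 4n^3 - 78n^2 + 144n + 216 = (-(2/5)n + 22/5)(-5n^3 - 45n^2 - 290n - 1200) + (4n^2 + 940n + 5496)
  -5n^3 - 45n^2 - 290n - 1200 = (-(5/4)n + 565/2)(4n^2 + 940n + 5496) + (-258970n - 1553820)
  4n^2 + 940n + 5496 = (-(2/129485)n - 458/129485)(-258970n - 1553820) + (0)
Last nonzero remainder: -258970n - 1553820. Dividing through by -258970 gives the monic gcd n + 6.

n + 6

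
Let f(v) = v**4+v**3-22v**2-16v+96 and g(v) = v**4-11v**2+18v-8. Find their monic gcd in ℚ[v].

v**2+2v-8

By polynomial division,
  v**4+v**3-22v**2-16v+96 = (v**4-11v**2+18v-8) + (v**3-11v**2-34v+104)
  v**4-11v**2+18v-8 = (v+11)(v**3-11v**2-34v+104) + (144v**2+288v-1152)
  v**3-11v**2-34v+104 = ((1/144)v-13/144)(144v**2+288v-1152) + (0)
Last nonzero remainder: 144v**2+288v-1152. Dividing through by 144 gives the monic gcd v**2+2v-8.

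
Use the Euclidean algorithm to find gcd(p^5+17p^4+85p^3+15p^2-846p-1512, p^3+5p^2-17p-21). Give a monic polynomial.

Apply the Euclidean algorithm:
  p^5+17p^4+85p^3+15p^2-846p-1512 = (p^2+12p+42)(p^3+5p^2-17p-21) + (30p^2+120p-630)
  p^3+5p^2-17p-21 = ((1/30)p+1/30)(30p^2+120p-630) + (0)
Last nonzero remainder: 30p^2+120p-630. Dividing through by 30 gives the monic gcd p^2+4p-21.

p^2+4p-21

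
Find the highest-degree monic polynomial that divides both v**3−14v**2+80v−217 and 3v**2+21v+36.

1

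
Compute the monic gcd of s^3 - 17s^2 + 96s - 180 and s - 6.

s - 6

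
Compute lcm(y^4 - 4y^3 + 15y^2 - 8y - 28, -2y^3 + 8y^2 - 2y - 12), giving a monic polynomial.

Euclidean algorithm in ℚ[y]:
  y^4 - 4y^3 + 15y^2 - 8y - 28 = (-(1/2)y)(-2y^3 + 8y^2 - 2y - 12) + (14y^2 - 14y - 28)
  -2y^3 + 8y^2 - 2y - 12 = (-(1/7)y + 3/7)(14y^2 - 14y - 28) + (0)
Last nonzero remainder: 14y^2 - 14y - 28. Dividing through by 14 gives the monic gcd y^2 - y - 2.
Then lcm(f, g) = f·g / gcd(f, g); expanding and making the result monic gives the answer.

y^5 - 7y^4 + 27y^3 - 53y^2 - 4y + 84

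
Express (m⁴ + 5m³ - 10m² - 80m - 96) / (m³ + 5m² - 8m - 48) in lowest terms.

(m³ + m² - 14m - 24)/(m² + m - 12)

Repeated division with remainder:
  m⁴ + 5m³ - 10m² - 80m - 96 = (m)(m³ + 5m² - 8m - 48) + (-2m² - 32m - 96)
  m³ + 5m² - 8m - 48 = (-(1/2)m + 11/2)(-2m² - 32m - 96) + (120m + 480)
  -2m² - 32m - 96 = (-(1/60)m - 1/5)(120m + 480) + (0)
Last nonzero remainder: 120m + 480. Dividing through by 120 gives the monic gcd m + 4.
Cancel m + 4 from numerator and denominator to get the reduced form.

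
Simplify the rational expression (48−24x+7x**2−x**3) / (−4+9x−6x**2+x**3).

Repeated division with remainder:
  −x**3+7x**2−24x+48 = (−1)(x**3−6x**2+9x−4) + (x**2−15x+44)
  x**3−6x**2+9x−4 = (x+9)(x**2−15x+44) + (100x−400)
  x**2−15x+44 = ((1/100)x−11/100)(100x−400) + (0)
Last nonzero remainder: 100x−400. Dividing through by 100 gives the monic gcd x−4.
Cancel x−4 from numerator and denominator to get the reduced form.

(−12+3x−x**2)/(1−2x+x**2)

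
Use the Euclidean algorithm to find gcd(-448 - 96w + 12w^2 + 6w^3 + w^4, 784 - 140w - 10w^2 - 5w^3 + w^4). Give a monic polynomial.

By polynomial division,
  w^4 + 6w^3 + 12w^2 - 96w - 448 = (w^4 - 5w^3 - 10w^2 - 140w + 784) + (11w^3 + 22w^2 + 44w - 1232)
  w^4 - 5w^3 - 10w^2 - 140w + 784 = ((1/11)w - 7/11)(11w^3 + 22w^2 + 44w - 1232) + (0)
Last nonzero remainder: 11w^3 + 22w^2 + 44w - 1232. Dividing through by 11 gives the monic gcd w^3 + 2w^2 + 4w - 112.

-112 + 4w + 2w^2 + w^3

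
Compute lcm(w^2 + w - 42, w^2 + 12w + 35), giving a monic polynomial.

Apply the Euclidean algorithm:
  w^2 + w - 42 = (w^2 + 12w + 35) + (-11w - 77)
  w^2 + 12w + 35 = (-(1/11)w - 5/11)(-11w - 77) + (0)
Last nonzero remainder: -11w - 77. Dividing through by -11 gives the monic gcd w + 7.
Then lcm(f, g) = f·g / gcd(f, g); expanding and making the result monic gives the answer.

w^3 + 6w^2 - 37w - 210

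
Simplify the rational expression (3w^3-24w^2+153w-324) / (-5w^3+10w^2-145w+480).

(-3w^2+15w-108)/(5w^2+5w+160)

By polynomial division,
  3w^3-24w^2+153w-324 = (-3/5)(-5w^3+10w^2-145w+480) + (-18w^2+66w-36)
  -5w^3+10w^2-145w+480 = ((5/18)w+25/54)(-18w^2+66w-36) + (-(1490/9)w+1490/3)
  -18w^2+66w-36 = ((81/745)w-54/745)(-(1490/9)w+1490/3) + (0)
Last nonzero remainder: -(1490/9)w+1490/3. Dividing through by -1490/9 gives the monic gcd w-3.
Cancel w-3 from numerator and denominator to get the reduced form.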